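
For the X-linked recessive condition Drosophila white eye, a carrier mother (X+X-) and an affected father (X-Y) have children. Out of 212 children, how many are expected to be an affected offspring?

Cross: X+X- × X-Y
Offspring: 1 X+X-, 1 X+Y, 1 X-X-, 1 X-Y
Probability of an affected offspring: 2/4 = 1/2
Expected count = 1/2 × 212 = 106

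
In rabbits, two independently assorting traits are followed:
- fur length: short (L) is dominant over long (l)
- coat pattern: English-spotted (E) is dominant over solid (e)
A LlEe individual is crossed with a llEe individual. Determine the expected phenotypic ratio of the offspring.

Dihybrid cross LlEe × llEe — consider each gene separately:
fur length: Ll × ll → 2 Ll, 2 ll → 2 L_ : 2 ll (out of 4)
coat pattern: Ee × Ee → 1 EE, 2 Ee, 1 ee → 3 E_ : 1 ee (out of 4)
Combine (counts out of 4 × 4 = 16): short/English-spotted (L_E_) = 2×3 = 6; short/solid (L_ee) = 2×1 = 2; long/English-spotted (llE_) = 2×3 = 6; long/solid (llee) = 2×1 = 2
Phenotype counts (out of 16): 6 short/English-spotted, 2 short/solid, 6 long/English-spotted, 2 long/solid
Ratio: 3 short/English-spotted : 1 short/solid : 3 long/English-spotted : 1 long/solid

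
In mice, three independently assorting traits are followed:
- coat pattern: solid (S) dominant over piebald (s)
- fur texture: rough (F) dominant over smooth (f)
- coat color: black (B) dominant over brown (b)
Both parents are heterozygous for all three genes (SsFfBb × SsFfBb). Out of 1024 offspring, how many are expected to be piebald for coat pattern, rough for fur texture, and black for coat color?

Trihybrid cross: SsFfBb × SsFfBb
Each trait segregates independently with a 3:1 phenotypic ratio, so each gene contributes 3/4 (dominant) or 1/4 (recessive).
Target: piebald (coat pattern), rough (fur texture), black (coat color)
Probability = product of independent per-trait probabilities
= 1/4 × 3/4 × 3/4 = 9/64
Expected count = 9/64 × 1024 = 144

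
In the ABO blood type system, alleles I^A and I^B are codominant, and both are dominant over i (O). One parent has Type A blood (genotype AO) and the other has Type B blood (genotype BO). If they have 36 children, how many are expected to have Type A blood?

Cross: AO × BO
Possible offspring genotypes: 1 AB, 1 AO, 1 BO, 1 OO
Blood type counts: 1 Type AB, 1 Type A, 1 Type B, 1 Type O
Probability of Type A: 1/4
Expected count = 1/4 × 36 = 9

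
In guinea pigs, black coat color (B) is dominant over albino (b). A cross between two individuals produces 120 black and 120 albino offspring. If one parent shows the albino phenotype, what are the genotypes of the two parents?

Observed offspring: 120 black, 120 albino
The observed ratio simplifies to 1:1. One parent shows albino, so its genotype must be bb. A 1:1 offspring split requires the other parent to be heterozygous (Bb).
Parent genotypes: bb × Bb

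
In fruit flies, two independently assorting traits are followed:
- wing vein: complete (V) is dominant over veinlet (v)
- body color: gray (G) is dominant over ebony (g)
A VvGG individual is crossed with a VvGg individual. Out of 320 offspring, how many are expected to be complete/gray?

Dihybrid cross VvGG × VvGg — consider each gene separately:
wing vein: Vv × Vv → 1 VV, 2 Vv, 1 vv → 3 V_ : 1 vv (out of 4)
body color: GG × Gg → 2 GG, 2 Gg → 4 G_ (out of 4)
Combine (counts out of 4 × 4 = 16): complete/gray (V_G_) = 3×4 = 12; veinlet/gray (vvG_) = 1×4 = 4
Phenotype counts (out of 16): 12 complete/gray, 4 veinlet/gray
complete/gray: 12 out of 16 → fraction 3/4
Expected count = 3/4 × 320 = 240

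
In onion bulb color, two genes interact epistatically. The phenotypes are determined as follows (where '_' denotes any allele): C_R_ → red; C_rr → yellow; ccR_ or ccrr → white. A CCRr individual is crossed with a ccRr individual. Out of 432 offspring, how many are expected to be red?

Cross: CCRr × ccRr — consider each gene separately:
C gene: CC × cc → 4 Cc → 4 C_ (out of 4)
R gene: Rr × Rr → 1 RR, 2 Rr, 1 rr → 3 R_ : 1 rr (out of 4)
Genotype classes (out of 4 × 4 = 16): C_R_ = 4×3 = 12; C_rr = 4×1 = 4
Apply the phenotype rules: C_R_ (12) → red; C_rr (4) → yellow
Phenotype counts (out of 16): 12 red, 4 yellow
red: 12 out of 16 → fraction 3/4
Expected count = 3/4 × 432 = 324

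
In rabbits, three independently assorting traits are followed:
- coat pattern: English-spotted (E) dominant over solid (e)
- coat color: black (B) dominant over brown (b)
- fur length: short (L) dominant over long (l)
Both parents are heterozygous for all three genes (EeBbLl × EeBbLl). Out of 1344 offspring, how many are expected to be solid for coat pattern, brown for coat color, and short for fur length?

Trihybrid cross: EeBbLl × EeBbLl
Each trait segregates independently with a 3:1 phenotypic ratio, so each gene contributes 3/4 (dominant) or 1/4 (recessive).
Target: solid (coat pattern), brown (coat color), short (fur length)
Probability = product of independent per-trait probabilities
= 1/4 × 1/4 × 3/4 = 3/64
Expected count = 3/64 × 1344 = 63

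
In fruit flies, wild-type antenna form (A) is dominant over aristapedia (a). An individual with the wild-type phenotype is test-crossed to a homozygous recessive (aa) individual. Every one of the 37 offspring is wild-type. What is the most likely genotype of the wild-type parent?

Test cross: ? × aa
All offspring are wild-type.
If the unknown parent were heterozygous (Aa), about half of 37 offspring would be aristapedia; none are. The unknown parent is most likely homozygous dominant (AA).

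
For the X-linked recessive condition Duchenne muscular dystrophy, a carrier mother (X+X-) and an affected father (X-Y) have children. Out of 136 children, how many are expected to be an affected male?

Cross: X+X- × X-Y
Offspring: 1 X+X-, 1 X+Y, 1 X-X-, 1 X-Y
Probability of an affected male: 1/4
Expected count = 1/4 × 136 = 34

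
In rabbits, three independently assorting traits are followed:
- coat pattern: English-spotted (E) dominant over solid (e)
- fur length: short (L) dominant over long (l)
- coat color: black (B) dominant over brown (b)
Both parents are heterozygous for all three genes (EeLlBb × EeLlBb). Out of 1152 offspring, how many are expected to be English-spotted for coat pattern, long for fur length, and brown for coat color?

Trihybrid cross: EeLlBb × EeLlBb
Each trait segregates independently with a 3:1 phenotypic ratio, so each gene contributes 3/4 (dominant) or 1/4 (recessive).
Target: English-spotted (coat pattern), long (fur length), brown (coat color)
Probability = product of independent per-trait probabilities
= 3/4 × 1/4 × 1/4 = 3/64
Expected count = 3/64 × 1152 = 54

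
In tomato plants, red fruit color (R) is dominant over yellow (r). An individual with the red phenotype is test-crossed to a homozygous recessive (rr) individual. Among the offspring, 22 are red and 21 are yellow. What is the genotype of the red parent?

Test cross: ? × rr
Offspring: 22 red, 21 yellow — approximately 1:1.
A 1:1 ratio in a test cross indicates the unknown parent is heterozygous (Rr).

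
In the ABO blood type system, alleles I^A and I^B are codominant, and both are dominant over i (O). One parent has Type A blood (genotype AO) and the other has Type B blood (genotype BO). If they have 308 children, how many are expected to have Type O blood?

Cross: AO × BO
Possible offspring genotypes: 1 AB, 1 AO, 1 BO, 1 OO
Blood type counts: 1 Type AB, 1 Type A, 1 Type B, 1 Type O
Probability of Type O: 1/4
Expected count = 1/4 × 308 = 77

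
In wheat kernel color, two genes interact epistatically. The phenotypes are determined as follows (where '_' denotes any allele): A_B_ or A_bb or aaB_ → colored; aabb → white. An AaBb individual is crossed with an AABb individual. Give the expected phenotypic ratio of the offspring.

Cross: AaBb × AABb — consider each gene separately:
A gene: Aa × AA → 2 AA, 2 Aa → 4 A_ (out of 4)
B gene: Bb × Bb → 1 BB, 2 Bb, 1 bb → 3 B_ : 1 bb (out of 4)
Genotype classes (out of 4 × 4 = 16): A_B_ = 4×3 = 12; A_bb = 4×1 = 4
Apply the phenotype rules: A_B_ (12) + A_bb (4) → colored
Phenotype counts (out of 16): 16 colored
Ratio: all colored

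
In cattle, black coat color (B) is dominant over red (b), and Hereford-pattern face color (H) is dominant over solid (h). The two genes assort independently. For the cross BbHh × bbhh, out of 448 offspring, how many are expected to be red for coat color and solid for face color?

Dihybrid cross BbHh × bbhh — consider each gene separately:
coat color: Bb × bb → 2 Bb, 2 bb → 2 B_ : 2 bb (out of 4)
face color: Hh × hh → 2 Hh, 2 hh → 2 H_ : 2 hh (out of 4)
Looking for: red (bb) and solid (hh)
P(red) = 2/4, P(solid) = 2/4
P(both) = 2/4 × 2/4 = 4/16 = 1/4
Expected count = 1/4 × 448 = 112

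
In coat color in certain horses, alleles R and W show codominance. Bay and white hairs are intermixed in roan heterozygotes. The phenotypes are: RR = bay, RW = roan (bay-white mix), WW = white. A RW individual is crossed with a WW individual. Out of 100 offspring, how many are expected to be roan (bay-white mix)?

Punnett square for RW × WW:
Offspring genotypes: 2 RW, 2 WW
Phenotype counts: 2 roan (bay-white mix), 2 white
roan (bay-white mix): 2 out of 4 → fraction 1/2
Expected count = 1/2 × 100 = 50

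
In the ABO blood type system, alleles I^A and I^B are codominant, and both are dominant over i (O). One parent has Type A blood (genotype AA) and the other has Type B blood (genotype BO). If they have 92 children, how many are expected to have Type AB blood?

Cross: AA × BO
Possible offspring genotypes: 2 AB, 2 AO
Blood type counts: 2 Type AB, 2 Type A
Probability of Type AB: 2/4 = 1/2
Expected count = 1/2 × 92 = 46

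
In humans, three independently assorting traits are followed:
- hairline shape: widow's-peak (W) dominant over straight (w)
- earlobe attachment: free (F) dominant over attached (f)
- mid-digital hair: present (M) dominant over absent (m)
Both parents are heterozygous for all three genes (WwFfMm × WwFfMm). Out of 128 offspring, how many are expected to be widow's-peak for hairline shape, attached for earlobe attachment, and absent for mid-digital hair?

Trihybrid cross: WwFfMm × WwFfMm
Each trait segregates independently with a 3:1 phenotypic ratio, so each gene contributes 3/4 (dominant) or 1/4 (recessive).
Target: widow's-peak (hairline shape), attached (earlobe attachment), absent (mid-digital hair)
Probability = product of independent per-trait probabilities
= 3/4 × 1/4 × 1/4 = 3/64
Expected count = 3/64 × 128 = 6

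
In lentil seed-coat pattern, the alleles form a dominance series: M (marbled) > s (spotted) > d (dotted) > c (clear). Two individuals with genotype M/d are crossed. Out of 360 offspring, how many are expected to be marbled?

Cross: M/d × M/d
Allele dominance: M > s > d > c
Offspring genotypes: 1 M/M, 2 M/d, 1 d/d
Phenotype counts: 3 marbled, 1 dotted
marbled: 3 out of 4 → fraction 3/4
Expected count = 3/4 × 360 = 270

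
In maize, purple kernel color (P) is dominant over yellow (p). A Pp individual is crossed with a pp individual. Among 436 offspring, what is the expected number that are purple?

Punnett square for Pp × pp:
Offspring genotypes: 2 Pp, 2 pp
purple: 2, yellow: 2
purple: 2 out of 4 → fraction 1/2
Expected count = 1/2 × 436 = 218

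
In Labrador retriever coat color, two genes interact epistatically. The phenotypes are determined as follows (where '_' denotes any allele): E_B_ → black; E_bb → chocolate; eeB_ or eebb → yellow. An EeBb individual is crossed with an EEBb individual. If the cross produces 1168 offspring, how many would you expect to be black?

Cross: EeBb × EEBb — consider each gene separately:
E gene: Ee × EE → 2 EE, 2 Ee → 4 E_ (out of 4)
B gene: Bb × Bb → 1 BB, 2 Bb, 1 bb → 3 B_ : 1 bb (out of 4)
Genotype classes (out of 4 × 4 = 16): E_B_ = 4×3 = 12; E_bb = 4×1 = 4
Apply the phenotype rules: E_B_ (12) → black; E_bb (4) → chocolate
Phenotype counts (out of 16): 12 black, 4 chocolate
black: 12 out of 16 → fraction 3/4
Expected count = 3/4 × 1168 = 876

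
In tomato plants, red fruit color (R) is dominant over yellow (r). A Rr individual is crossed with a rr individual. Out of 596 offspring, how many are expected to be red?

Punnett square for Rr × rr:
Offspring genotypes: 2 Rr, 2 rr
red: 2, yellow: 2
red: 2 out of 4 → fraction 1/2
Expected count = 1/2 × 596 = 298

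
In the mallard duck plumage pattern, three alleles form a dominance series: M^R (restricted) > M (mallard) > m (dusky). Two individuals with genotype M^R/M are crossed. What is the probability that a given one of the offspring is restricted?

Cross: M^R/M × M^R/M
Allele dominance: M^R > M > m
Offspring genotypes: 1 M^R/M^R, 2 M^R/M, 1 M/M
Phenotype counts: 3 restricted, 1 mallard
restricted: 3 out of 4
Probability: 3/4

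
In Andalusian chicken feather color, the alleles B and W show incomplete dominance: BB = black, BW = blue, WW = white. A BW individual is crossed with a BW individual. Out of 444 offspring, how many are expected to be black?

Punnett square for BW × BW:
Offspring genotypes: 1 BB, 2 BW, 1 WW
Phenotype counts: 1 black, 2 blue, 1 white
black: 1 out of 4 → fraction 1/4
Expected count = 1/4 × 444 = 111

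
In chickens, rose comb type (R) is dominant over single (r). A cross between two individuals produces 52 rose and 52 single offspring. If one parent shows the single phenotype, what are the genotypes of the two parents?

Observed offspring: 52 rose, 52 single
The observed ratio simplifies to 1:1. One parent shows single, so its genotype must be rr. A 1:1 offspring split requires the other parent to be heterozygous (Rr).
Parent genotypes: rr × Rr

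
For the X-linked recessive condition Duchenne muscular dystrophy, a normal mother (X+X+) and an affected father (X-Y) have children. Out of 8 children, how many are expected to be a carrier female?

Cross: X+X+ × X-Y
Offspring: 2 X+X-, 2 X+Y
Probability of a carrier female: 2/4 = 1/2
Expected count = 1/2 × 8 = 4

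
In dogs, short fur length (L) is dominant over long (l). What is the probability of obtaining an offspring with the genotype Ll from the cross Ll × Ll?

Punnett square for Ll × Ll:
Offspring genotypes: 1 LL, 2 Ll, 1 ll
Total offspring: 4
Count with target: 2
Probability: 2/4 = 1/2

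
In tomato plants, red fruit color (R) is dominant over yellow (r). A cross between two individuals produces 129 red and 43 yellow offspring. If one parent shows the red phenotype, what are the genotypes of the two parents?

Observed offspring: 129 red, 43 yellow
The observed ratio simplifies to 3:1. Yellow (rr) offspring appear, so each parent must contribute one r allele. The parent stated to show red carries R, so it is Rr. The other parent is then either Rr or rr: Rr × rr would give a 1:1 split, whereas Rr × Rr gives 3:1 — matching the data. So both parents are heterozygous (Rr × Rr).
Parent genotypes: Rr × Rr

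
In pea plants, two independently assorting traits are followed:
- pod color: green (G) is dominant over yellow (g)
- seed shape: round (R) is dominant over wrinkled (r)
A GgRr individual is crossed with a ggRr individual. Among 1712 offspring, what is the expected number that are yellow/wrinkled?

Dihybrid cross GgRr × ggRr — consider each gene separately:
pod color: Gg × gg → 2 Gg, 2 gg → 2 G_ : 2 gg (out of 4)
seed shape: Rr × Rr → 1 RR, 2 Rr, 1 rr → 3 R_ : 1 rr (out of 4)
Combine (counts out of 4 × 4 = 16): green/round (G_R_) = 2×3 = 6; green/wrinkled (G_rr) = 2×1 = 2; yellow/round (ggR_) = 2×3 = 6; yellow/wrinkled (ggrr) = 2×1 = 2
Phenotype counts (out of 16): 6 green/round, 2 green/wrinkled, 6 yellow/round, 2 yellow/wrinkled
yellow/wrinkled: 2 out of 16 → fraction 1/8
Expected count = 1/8 × 1712 = 214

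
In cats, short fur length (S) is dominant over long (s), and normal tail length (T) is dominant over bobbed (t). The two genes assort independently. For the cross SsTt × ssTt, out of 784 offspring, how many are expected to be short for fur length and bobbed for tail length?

Dihybrid cross SsTt × ssTt — consider each gene separately:
fur length: Ss × ss → 2 Ss, 2 ss → 2 S_ : 2 ss (out of 4)
tail length: Tt × Tt → 1 TT, 2 Tt, 1 tt → 3 T_ : 1 tt (out of 4)
Looking for: short (S_) and bobbed (tt)
P(short) = 2/4, P(bobbed) = 1/4
P(both) = 2/4 × 1/4 = 2/16 = 1/8
Expected count = 1/8 × 784 = 98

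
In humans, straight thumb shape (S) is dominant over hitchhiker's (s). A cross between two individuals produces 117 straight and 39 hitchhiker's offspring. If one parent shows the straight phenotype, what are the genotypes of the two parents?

Observed offspring: 117 straight, 39 hitchhiker's
The observed ratio simplifies to 3:1. Hitchhiker's (ss) offspring appear, so each parent must contribute one s allele. The parent stated to show straight carries S, so it is Ss. The other parent is then either Ss or ss: Ss × ss would give a 1:1 split, whereas Ss × Ss gives 3:1 — matching the data. So both parents are heterozygous (Ss × Ss).
Parent genotypes: Ss × Ss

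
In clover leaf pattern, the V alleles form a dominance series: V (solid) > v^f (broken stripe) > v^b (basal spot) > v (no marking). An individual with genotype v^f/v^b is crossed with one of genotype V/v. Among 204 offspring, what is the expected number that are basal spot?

Cross: v^f/v^b × V/v
Allele dominance: V > v^f > v^b > v
Offspring genotypes: 1 V/v^f, 1 v^f/v, 1 V/v^b, 1 v^b/v
Phenotype counts: 2 solid, 1 broken stripe, 1 basal spot
basal spot: 1 out of 4 → fraction 1/4
Expected count = 1/4 × 204 = 51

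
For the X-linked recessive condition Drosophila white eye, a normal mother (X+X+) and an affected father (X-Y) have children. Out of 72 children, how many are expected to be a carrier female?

Cross: X+X+ × X-Y
Offspring: 2 X+X-, 2 X+Y
Probability of a carrier female: 2/4 = 1/2
Expected count = 1/2 × 72 = 36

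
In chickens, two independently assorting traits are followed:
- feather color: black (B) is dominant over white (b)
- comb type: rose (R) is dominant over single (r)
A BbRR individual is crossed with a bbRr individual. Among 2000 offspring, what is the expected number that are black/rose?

Dihybrid cross BbRR × bbRr — consider each gene separately:
feather color: Bb × bb → 2 Bb, 2 bb → 2 B_ : 2 bb (out of 4)
comb type: RR × Rr → 2 RR, 2 Rr → 4 R_ (out of 4)
Combine (counts out of 4 × 4 = 16): black/rose (B_R_) = 2×4 = 8; white/rose (bbR_) = 2×4 = 8
Phenotype counts (out of 16): 8 black/rose, 8 white/rose
black/rose: 8 out of 16 → fraction 1/2
Expected count = 1/2 × 2000 = 1000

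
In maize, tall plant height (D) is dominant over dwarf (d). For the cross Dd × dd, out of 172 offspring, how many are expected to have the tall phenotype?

Punnett square for Dd × dd:
Offspring genotypes: 2 Dd, 2 dd
Total offspring: 4
Count with target: 2
Probability: 2/4 = 1/2
Expected count = 1/2 × 172 = 86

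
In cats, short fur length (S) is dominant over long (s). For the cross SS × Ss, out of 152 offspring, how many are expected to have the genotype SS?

Punnett square for SS × Ss:
Offspring genotypes: 2 SS, 2 Ss
Total offspring: 4
Count with target: 2
Probability: 2/4 = 1/2
Expected count = 1/2 × 152 = 76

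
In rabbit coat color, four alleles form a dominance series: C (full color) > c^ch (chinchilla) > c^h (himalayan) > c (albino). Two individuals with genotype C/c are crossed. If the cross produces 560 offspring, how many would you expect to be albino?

Cross: C/c × C/c
Allele dominance: C > c^ch > c^h > c
Offspring genotypes: 1 C/C, 2 C/c, 1 c/c
Phenotype counts: 3 full color, 1 albino
albino: 1 out of 4 → fraction 1/4
Expected count = 1/4 × 560 = 140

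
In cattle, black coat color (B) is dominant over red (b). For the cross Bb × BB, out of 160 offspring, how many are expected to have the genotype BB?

Punnett square for Bb × BB:
Offspring genotypes: 2 BB, 2 Bb
Total offspring: 4
Count with target: 2
Probability: 2/4 = 1/2
Expected count = 1/2 × 160 = 80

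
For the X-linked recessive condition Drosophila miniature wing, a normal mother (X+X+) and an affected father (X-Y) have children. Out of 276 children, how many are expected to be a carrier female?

Cross: X+X+ × X-Y
Offspring: 2 X+X-, 2 X+Y
Probability of a carrier female: 2/4 = 1/2
Expected count = 1/2 × 276 = 138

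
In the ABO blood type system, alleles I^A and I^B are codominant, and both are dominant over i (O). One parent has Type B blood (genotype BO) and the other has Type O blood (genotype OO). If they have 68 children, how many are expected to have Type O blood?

Cross: BO × OO
Possible offspring genotypes: 2 BO, 2 OO
Blood type counts: 2 Type B, 2 Type O
Probability of Type O: 2/4 = 1/2
Expected count = 1/2 × 68 = 34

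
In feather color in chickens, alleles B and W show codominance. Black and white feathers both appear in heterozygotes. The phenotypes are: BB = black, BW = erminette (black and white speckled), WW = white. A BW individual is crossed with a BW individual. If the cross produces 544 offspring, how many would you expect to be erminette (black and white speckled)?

Punnett square for BW × BW:
Offspring genotypes: 1 BB, 2 BW, 1 WW
Phenotype counts: 1 black, 2 erminette (black and white speckled), 1 white
erminette (black and white speckled): 2 out of 4 → fraction 1/2
Expected count = 1/2 × 544 = 272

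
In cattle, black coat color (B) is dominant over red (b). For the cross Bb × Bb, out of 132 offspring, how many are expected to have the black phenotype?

Punnett square for Bb × Bb:
Offspring genotypes: 1 BB, 2 Bb, 1 bb
Total offspring: 4
Count with target: 3
Probability: 3/4
Expected count = 3/4 × 132 = 99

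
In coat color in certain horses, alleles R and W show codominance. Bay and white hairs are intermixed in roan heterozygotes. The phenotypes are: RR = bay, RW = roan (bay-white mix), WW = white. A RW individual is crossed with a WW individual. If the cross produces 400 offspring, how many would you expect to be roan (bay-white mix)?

Punnett square for RW × WW:
Offspring genotypes: 2 RW, 2 WW
Phenotype counts: 2 roan (bay-white mix), 2 white
roan (bay-white mix): 2 out of 4 → fraction 1/2
Expected count = 1/2 × 400 = 200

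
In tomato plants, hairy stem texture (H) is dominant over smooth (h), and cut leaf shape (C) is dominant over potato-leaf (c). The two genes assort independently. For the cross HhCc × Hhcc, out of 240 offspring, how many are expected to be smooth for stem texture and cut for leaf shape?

Dihybrid cross HhCc × Hhcc — consider each gene separately:
stem texture: Hh × Hh → 1 HH, 2 Hh, 1 hh → 3 H_ : 1 hh (out of 4)
leaf shape: Cc × cc → 2 Cc, 2 cc → 2 C_ : 2 cc (out of 4)
Looking for: smooth (hh) and cut (C_)
P(smooth) = 1/4, P(cut) = 2/4
P(both) = 1/4 × 2/4 = 2/16 = 1/8
Expected count = 1/8 × 240 = 30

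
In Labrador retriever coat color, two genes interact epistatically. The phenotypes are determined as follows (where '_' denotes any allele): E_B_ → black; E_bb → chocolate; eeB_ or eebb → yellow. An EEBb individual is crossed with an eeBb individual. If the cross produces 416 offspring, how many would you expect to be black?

Cross: EEBb × eeBb — consider each gene separately:
E gene: EE × ee → 4 Ee → 4 E_ (out of 4)
B gene: Bb × Bb → 1 BB, 2 Bb, 1 bb → 3 B_ : 1 bb (out of 4)
Genotype classes (out of 4 × 4 = 16): E_B_ = 4×3 = 12; E_bb = 4×1 = 4
Apply the phenotype rules: E_B_ (12) → black; E_bb (4) → chocolate
Phenotype counts (out of 16): 12 black, 4 chocolate
black: 12 out of 16 → fraction 3/4
Expected count = 3/4 × 416 = 312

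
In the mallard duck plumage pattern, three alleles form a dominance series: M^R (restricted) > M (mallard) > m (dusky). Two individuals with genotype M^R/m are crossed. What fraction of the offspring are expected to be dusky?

Cross: M^R/m × M^R/m
Allele dominance: M^R > M > m
Offspring genotypes: 1 M^R/M^R, 2 M^R/m, 1 m/m
Phenotype counts: 3 restricted, 1 dusky
dusky: 1 out of 4
Probability: 1/4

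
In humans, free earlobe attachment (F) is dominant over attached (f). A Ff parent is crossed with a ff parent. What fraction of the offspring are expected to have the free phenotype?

Punnett square for Ff × ff:
Offspring genotypes: 2 Ff, 2 ff
Total offspring: 4
Count with target: 2
Probability: 2/4 = 1/2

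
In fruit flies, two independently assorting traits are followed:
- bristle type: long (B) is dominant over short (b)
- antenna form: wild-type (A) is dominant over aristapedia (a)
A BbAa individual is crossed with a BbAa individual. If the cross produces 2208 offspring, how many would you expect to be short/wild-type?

Dihybrid cross BbAa × BbAa — consider each gene separately:
bristle type: Bb × Bb → 1 BB, 2 Bb, 1 bb → 3 B_ : 1 bb (out of 4)
antenna form: Aa × Aa → 1 AA, 2 Aa, 1 aa → 3 A_ : 1 aa (out of 4)
Combine (counts out of 4 × 4 = 16): long/wild-type (B_A_) = 3×3 = 9; long/aristapedia (B_aa) = 3×1 = 3; short/wild-type (bbA_) = 1×3 = 3; short/aristapedia (bbaa) = 1×1 = 1
Phenotype counts (out of 16): 9 long/wild-type, 3 long/aristapedia, 3 short/wild-type, 1 short/aristapedia
short/wild-type: 3 out of 16 → fraction 3/16
Expected count = 3/16 × 2208 = 414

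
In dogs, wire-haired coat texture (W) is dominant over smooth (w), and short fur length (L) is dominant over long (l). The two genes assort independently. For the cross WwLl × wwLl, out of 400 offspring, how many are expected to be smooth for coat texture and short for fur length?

Dihybrid cross WwLl × wwLl — consider each gene separately:
coat texture: Ww × ww → 2 Ww, 2 ww → 2 W_ : 2 ww (out of 4)
fur length: Ll × Ll → 1 LL, 2 Ll, 1 ll → 3 L_ : 1 ll (out of 4)
Looking for: smooth (ww) and short (L_)
P(smooth) = 2/4, P(short) = 3/4
P(both) = 2/4 × 3/4 = 6/16 = 3/8
Expected count = 3/8 × 400 = 150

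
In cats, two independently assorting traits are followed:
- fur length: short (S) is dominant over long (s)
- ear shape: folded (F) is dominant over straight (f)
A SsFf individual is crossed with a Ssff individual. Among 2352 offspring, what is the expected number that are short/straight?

Dihybrid cross SsFf × Ssff — consider each gene separately:
fur length: Ss × Ss → 1 SS, 2 Ss, 1 ss → 3 S_ : 1 ss (out of 4)
ear shape: Ff × ff → 2 Ff, 2 ff → 2 F_ : 2 ff (out of 4)
Combine (counts out of 4 × 4 = 16): short/folded (S_F_) = 3×2 = 6; short/straight (S_ff) = 3×2 = 6; long/folded (ssF_) = 1×2 = 2; long/straight (ssff) = 1×2 = 2
Phenotype counts (out of 16): 6 short/folded, 6 short/straight, 2 long/folded, 2 long/straight
short/straight: 6 out of 16 → fraction 3/8
Expected count = 3/8 × 2352 = 882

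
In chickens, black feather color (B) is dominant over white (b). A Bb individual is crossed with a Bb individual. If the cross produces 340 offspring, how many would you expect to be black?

Punnett square for Bb × Bb:
Offspring genotypes: 1 BB, 2 Bb, 1 bb
black: 3, white: 1
black: 3 out of 4 → fraction 3/4
Expected count = 3/4 × 340 = 255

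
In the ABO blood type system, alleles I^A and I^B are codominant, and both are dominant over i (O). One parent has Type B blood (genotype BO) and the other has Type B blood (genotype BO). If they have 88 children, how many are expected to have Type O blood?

Cross: BO × BO
Possible offspring genotypes: 1 BB, 2 BO, 1 OO
Blood type counts: 3 Type B, 1 Type O
Probability of Type O: 1/4
Expected count = 1/4 × 88 = 22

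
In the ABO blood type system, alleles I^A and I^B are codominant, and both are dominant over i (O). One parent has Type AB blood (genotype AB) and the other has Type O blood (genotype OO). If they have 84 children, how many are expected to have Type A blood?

Cross: AB × OO
Possible offspring genotypes: 2 AO, 2 BO
Blood type counts: 2 Type A, 2 Type B
Probability of Type A: 2/4 = 1/2
Expected count = 1/2 × 84 = 42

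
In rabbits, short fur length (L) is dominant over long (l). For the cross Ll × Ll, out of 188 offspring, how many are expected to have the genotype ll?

Punnett square for Ll × Ll:
Offspring genotypes: 1 LL, 2 Ll, 1 ll
Total offspring: 4
Count with target: 1
Probability: 1/4
Expected count = 1/4 × 188 = 47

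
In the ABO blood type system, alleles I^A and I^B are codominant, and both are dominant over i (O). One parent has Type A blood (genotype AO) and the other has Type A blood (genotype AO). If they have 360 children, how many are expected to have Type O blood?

Cross: AO × AO
Possible offspring genotypes: 1 AA, 2 AO, 1 OO
Blood type counts: 3 Type A, 1 Type O
Probability of Type O: 1/4
Expected count = 1/4 × 360 = 90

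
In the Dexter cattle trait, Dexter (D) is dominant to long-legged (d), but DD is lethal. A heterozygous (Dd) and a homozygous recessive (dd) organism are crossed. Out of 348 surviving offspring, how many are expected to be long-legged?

Cross: Dd × dd
Punnett square offspring (before lethality): 2 Dd, 2 dd
No DD offspring are produced in this cross.
long-legged: 2 out of 4 → fraction 1/2
Expected count = 1/2 × 348 = 174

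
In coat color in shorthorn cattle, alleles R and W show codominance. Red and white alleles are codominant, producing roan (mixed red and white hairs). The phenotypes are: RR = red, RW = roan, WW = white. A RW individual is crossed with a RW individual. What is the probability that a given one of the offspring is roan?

Punnett square for RW × RW:
Offspring genotypes: 1 RR, 2 RW, 1 WW
Phenotype counts: 1 red, 2 roan, 1 white
roan: 2 out of 4
Probability: 2/4 = 1/2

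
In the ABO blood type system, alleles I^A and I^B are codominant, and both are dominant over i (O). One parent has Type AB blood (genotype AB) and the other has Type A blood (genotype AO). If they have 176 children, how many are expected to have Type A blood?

Cross: AB × AO
Possible offspring genotypes: 1 AA, 1 AO, 1 AB, 1 BO
Blood type counts: 2 Type A, 1 Type AB, 1 Type B
Probability of Type A: 2/4 = 1/2
Expected count = 1/2 × 176 = 88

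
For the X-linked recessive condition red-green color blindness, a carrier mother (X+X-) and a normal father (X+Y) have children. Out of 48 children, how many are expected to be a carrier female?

Cross: X+X- × X+Y
Offspring: 1 X+X+, 1 X+Y, 1 X+X-, 1 X-Y
Probability of a carrier female: 1/4
Expected count = 1/4 × 48 = 12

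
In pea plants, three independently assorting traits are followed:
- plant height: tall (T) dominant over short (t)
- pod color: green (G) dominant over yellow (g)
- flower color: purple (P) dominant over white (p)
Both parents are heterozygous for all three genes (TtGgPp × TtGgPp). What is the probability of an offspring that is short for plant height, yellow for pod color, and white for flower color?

Trihybrid cross: TtGgPp × TtGgPp
Each trait segregates independently with a 3:1 phenotypic ratio, so each gene contributes 3/4 (dominant) or 1/4 (recessive).
Target: short (plant height), yellow (pod color), white (flower color)
Probability = product of independent per-trait probabilities
= 1/4 × 1/4 × 1/4 = 1/64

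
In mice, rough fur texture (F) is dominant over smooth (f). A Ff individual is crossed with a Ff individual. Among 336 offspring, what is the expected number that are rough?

Punnett square for Ff × Ff:
Offspring genotypes: 1 FF, 2 Ff, 1 ff
rough: 3, smooth: 1
rough: 3 out of 4 → fraction 3/4
Expected count = 3/4 × 336 = 252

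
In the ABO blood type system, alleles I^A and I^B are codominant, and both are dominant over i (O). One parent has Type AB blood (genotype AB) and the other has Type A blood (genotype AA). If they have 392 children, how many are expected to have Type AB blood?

Cross: AB × AA
Possible offspring genotypes: 2 AA, 2 AB
Blood type counts: 2 Type A, 2 Type AB
Probability of Type AB: 2/4 = 1/2
Expected count = 1/2 × 392 = 196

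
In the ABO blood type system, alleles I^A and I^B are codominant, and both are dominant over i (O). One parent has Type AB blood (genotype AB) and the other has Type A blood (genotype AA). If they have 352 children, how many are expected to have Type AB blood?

Cross: AB × AA
Possible offspring genotypes: 2 AA, 2 AB
Blood type counts: 2 Type A, 2 Type AB
Probability of Type AB: 2/4 = 1/2
Expected count = 1/2 × 352 = 176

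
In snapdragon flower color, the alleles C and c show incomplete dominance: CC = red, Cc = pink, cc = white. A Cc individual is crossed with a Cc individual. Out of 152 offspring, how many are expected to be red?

Punnett square for Cc × Cc:
Offspring genotypes: 1 CC, 2 Cc, 1 cc
Phenotype counts: 1 red, 2 pink, 1 white
red: 1 out of 4 → fraction 1/4
Expected count = 1/4 × 152 = 38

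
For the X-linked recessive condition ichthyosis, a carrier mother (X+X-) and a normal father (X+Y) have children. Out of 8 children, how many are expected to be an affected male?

Cross: X+X- × X+Y
Offspring: 1 X+X+, 1 X+Y, 1 X+X-, 1 X-Y
Probability of an affected male: 1/4
Expected count = 1/4 × 8 = 2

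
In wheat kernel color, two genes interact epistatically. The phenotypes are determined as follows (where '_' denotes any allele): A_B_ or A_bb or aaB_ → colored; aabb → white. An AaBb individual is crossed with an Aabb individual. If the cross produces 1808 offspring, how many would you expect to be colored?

Cross: AaBb × Aabb — consider each gene separately:
A gene: Aa × Aa → 1 AA, 2 Aa, 1 aa → 3 A_ : 1 aa (out of 4)
B gene: Bb × bb → 2 Bb, 2 bb → 2 B_ : 2 bb (out of 4)
Genotype classes (out of 4 × 4 = 16): A_B_ = 3×2 = 6; A_bb = 3×2 = 6; aaB_ = 1×2 = 2; aabb = 1×2 = 2
Apply the phenotype rules: A_B_ (6) + A_bb (6) + aaB_ (2) → colored; aabb (2) → white
Phenotype counts (out of 16): 14 colored, 2 white
colored: 14 out of 16 → fraction 7/8
Expected count = 7/8 × 1808 = 1582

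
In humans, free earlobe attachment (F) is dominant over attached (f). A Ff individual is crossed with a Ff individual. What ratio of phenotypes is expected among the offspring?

Punnett square for Ff × Ff:
Offspring genotypes: 1 FF, 2 Ff, 1 ff
free: 3, attached: 1
Ratio: 3:1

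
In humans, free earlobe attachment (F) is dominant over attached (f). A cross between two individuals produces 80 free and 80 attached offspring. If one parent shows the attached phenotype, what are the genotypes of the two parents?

Observed offspring: 80 free, 80 attached
The observed ratio simplifies to 1:1. One parent shows attached, so its genotype must be ff. A 1:1 offspring split requires the other parent to be heterozygous (Ff).
Parent genotypes: ff × Ff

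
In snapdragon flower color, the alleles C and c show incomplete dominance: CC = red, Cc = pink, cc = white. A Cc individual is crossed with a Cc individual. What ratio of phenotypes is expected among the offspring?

Punnett square for Cc × Cc:
Offspring genotypes: 1 CC, 2 Cc, 1 cc
Phenotype counts: 1 red, 2 pink, 1 white
Ratio: 1 red : 2 pink : 1 white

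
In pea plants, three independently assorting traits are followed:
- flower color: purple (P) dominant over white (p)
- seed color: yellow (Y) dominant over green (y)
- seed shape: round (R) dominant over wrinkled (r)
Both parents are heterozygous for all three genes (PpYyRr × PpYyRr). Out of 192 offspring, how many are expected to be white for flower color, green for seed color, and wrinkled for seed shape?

Trihybrid cross: PpYyRr × PpYyRr
Each trait segregates independently with a 3:1 phenotypic ratio, so each gene contributes 3/4 (dominant) or 1/4 (recessive).
Target: white (flower color), green (seed color), wrinkled (seed shape)
Probability = product of independent per-trait probabilities
= 1/4 × 1/4 × 1/4 = 1/64
Expected count = 1/64 × 192 = 3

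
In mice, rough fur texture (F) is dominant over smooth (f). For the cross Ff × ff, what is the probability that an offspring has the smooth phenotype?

Punnett square for Ff × ff:
Offspring genotypes: 2 Ff, 2 ff
Total offspring: 4
Count with target: 2
Probability: 2/4 = 1/2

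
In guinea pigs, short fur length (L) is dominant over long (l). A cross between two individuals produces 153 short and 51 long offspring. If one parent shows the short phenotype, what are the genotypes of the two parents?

Observed offspring: 153 short, 51 long
The observed ratio simplifies to 3:1. Long (ll) offspring appear, so each parent must contribute one l allele. The parent stated to show short carries L, so it is Ll. The other parent is then either Ll or ll: Ll × ll would give a 1:1 split, whereas Ll × Ll gives 3:1 — matching the data. So both parents are heterozygous (Ll × Ll).
Parent genotypes: Ll × Ll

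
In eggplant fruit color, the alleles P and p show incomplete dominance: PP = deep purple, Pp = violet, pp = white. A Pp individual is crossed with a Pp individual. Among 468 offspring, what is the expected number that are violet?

Punnett square for Pp × Pp:
Offspring genotypes: 1 PP, 2 Pp, 1 pp
Phenotype counts: 1 deep purple, 2 violet, 1 white
violet: 2 out of 4 → fraction 1/2
Expected count = 1/2 × 468 = 234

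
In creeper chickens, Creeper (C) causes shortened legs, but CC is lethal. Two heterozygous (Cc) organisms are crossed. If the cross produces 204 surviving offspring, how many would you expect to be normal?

Cross: Cc × Cc
Punnett square offspring (before lethality): 1 CC, 2 Cc, 1 cc
The CC genotype is lethal (embryos die); surviving offspring: 2 Cc, 1 cc
normal: 1 out of 3 → fraction 1/3
Expected count = 1/3 × 204 = 68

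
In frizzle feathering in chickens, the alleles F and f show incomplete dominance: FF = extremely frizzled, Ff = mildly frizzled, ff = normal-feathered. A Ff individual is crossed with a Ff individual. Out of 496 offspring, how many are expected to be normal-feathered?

Punnett square for Ff × Ff:
Offspring genotypes: 1 FF, 2 Ff, 1 ff
Phenotype counts: 1 extremely frizzled, 2 mildly frizzled, 1 normal-feathered
normal-feathered: 1 out of 4 → fraction 1/4
Expected count = 1/4 × 496 = 124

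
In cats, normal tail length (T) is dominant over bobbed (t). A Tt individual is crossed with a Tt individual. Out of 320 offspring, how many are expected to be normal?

Punnett square for Tt × Tt:
Offspring genotypes: 1 TT, 2 Tt, 1 tt
normal: 3, bobbed: 1
normal: 3 out of 4 → fraction 3/4
Expected count = 3/4 × 320 = 240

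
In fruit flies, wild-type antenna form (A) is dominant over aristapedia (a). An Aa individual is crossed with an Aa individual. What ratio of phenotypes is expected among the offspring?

Punnett square for Aa × Aa:
Offspring genotypes: 1 AA, 2 Aa, 1 aa
wild-type: 3, aristapedia: 1
Ratio: 3:1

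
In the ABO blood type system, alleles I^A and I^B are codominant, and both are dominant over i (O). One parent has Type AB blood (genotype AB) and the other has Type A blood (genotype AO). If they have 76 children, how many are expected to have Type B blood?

Cross: AB × AO
Possible offspring genotypes: 1 AA, 1 AO, 1 AB, 1 BO
Blood type counts: 2 Type A, 1 Type AB, 1 Type B
Probability of Type B: 1/4
Expected count = 1/4 × 76 = 19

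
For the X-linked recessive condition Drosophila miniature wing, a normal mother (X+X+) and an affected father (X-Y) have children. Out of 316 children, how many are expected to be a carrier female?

Cross: X+X+ × X-Y
Offspring: 2 X+X-, 2 X+Y
Probability of a carrier female: 2/4 = 1/2
Expected count = 1/2 × 316 = 158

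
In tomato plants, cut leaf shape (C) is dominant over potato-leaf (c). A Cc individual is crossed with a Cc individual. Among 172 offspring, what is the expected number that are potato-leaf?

Punnett square for Cc × Cc:
Offspring genotypes: 1 CC, 2 Cc, 1 cc
cut: 3, potato-leaf: 1
potato-leaf: 1 out of 4 → fraction 1/4
Expected count = 1/4 × 172 = 43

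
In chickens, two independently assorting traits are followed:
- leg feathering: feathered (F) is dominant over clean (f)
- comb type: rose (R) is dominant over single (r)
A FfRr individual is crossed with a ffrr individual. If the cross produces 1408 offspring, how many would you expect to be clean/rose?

Dihybrid cross FfRr × ffrr — consider each gene separately:
leg feathering: Ff × ff → 2 Ff, 2 ff → 2 F_ : 2 ff (out of 4)
comb type: Rr × rr → 2 Rr, 2 rr → 2 R_ : 2 rr (out of 4)
Combine (counts out of 4 × 4 = 16): feathered/rose (F_R_) = 2×2 = 4; feathered/single (F_rr) = 2×2 = 4; clean/rose (ffR_) = 2×2 = 4; clean/single (ffrr) = 2×2 = 4
Phenotype counts (out of 16): 4 feathered/rose, 4 feathered/single, 4 clean/rose, 4 clean/single
clean/rose: 4 out of 16 → fraction 1/4
Expected count = 1/4 × 1408 = 352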